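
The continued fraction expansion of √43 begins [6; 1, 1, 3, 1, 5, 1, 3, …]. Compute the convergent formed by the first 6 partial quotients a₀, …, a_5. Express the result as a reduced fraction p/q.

341/52

Collapse the nested fraction from the inside out:
Start with 5.
1 + 1/(5/1) = 1 + 1/5 = 6/5
3 + 1/(6/5) = 3 + 5/6 = 23/6
1 + 1/(23/6) = 1 + 6/23 = 29/23
1 + 1/(29/23) = 1 + 23/29 = 52/29
6 + 1/(52/29) = 6 + 29/52 = 341/52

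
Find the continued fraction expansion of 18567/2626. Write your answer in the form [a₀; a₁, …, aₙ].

[7; 14, 5, 7, 5]

Apply division with remainder until the remainder is 0:
18567 = 7·2626 + 185, so a_0 = 7
2626 = 14·185 + 36, so a_1 = 14
185 = 5·36 + 5, so a_2 = 5
36 = 7·5 + 1, so a_3 = 7
5 = 5·1 + 0, so a_4 = 5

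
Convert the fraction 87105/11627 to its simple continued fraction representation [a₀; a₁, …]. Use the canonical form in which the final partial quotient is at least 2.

87105 = 7·11627 + 5716, so a_0 = 7
11627 = 2·5716 + 195, so a_1 = 2
5716 = 29·195 + 61, so a_2 = 29
195 = 3·61 + 12, so a_3 = 3
61 = 5·12 + 1, so a_4 = 5
12 = 12·1 + 0, so a_5 = 12

[7; 2, 29, 3, 5, 12]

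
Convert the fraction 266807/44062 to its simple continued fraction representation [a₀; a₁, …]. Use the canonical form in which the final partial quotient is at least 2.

[6; 18, 10, 2, 57, 2]

⌊266807/44062⌋ = 6, remainder 2435
⌊44062/2435⌋ = 18, remainder 232
⌊2435/232⌋ = 10, remainder 115
⌊232/115⌋ = 2, remainder 2
⌊115/2⌋ = 57, remainder 1
⌊2/1⌋ = 2, remainder 0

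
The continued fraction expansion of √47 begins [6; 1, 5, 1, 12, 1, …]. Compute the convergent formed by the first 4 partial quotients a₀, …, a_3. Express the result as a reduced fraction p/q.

a_0 = 6: 6/1
a_1 = 1: 7/1
a_2 = 5: 41/6
a_3 = 1: 48/7

48/7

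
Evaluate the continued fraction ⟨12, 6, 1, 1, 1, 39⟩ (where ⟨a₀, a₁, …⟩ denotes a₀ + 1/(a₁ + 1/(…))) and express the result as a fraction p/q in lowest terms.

a_0 = 12: 12/1
a_1 = 6: 73/6
a_2 = 1: 85/7
a_3 = 1: 158/13
a_4 = 1: 243/20
a_5 = 39: 9635/793

9635/793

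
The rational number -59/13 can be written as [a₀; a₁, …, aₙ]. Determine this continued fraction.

[-5; 2, 6]

Run the Euclidean algorithm, recording each quotient:
-59 = -5·13 + 6, so a_0 = -5
13 = 2·6 + 1, so a_1 = 2
6 = 6·1 + 0, so a_2 = 6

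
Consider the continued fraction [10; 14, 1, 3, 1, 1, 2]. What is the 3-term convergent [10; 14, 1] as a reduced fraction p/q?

Start with 1.
14 + 1/(1/1) = 14 + 1/1 = 15/1
10 + 1/(15/1) = 10 + 1/15 = 151/15

151/15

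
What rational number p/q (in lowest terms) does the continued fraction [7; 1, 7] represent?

63/8

a_0 = 7: 7/1
a_1 = 1: 8/1
a_2 = 7: 63/8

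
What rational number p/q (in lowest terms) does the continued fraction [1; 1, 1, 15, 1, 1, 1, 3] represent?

Work from the innermost term outward:
Start with 3.
1 + 1/(3/1) = 1 + 1/3 = 4/3
1 + 1/(4/3) = 1 + 3/4 = 7/4
1 + 1/(7/4) = 1 + 4/7 = 11/7
15 + 1/(11/7) = 15 + 7/11 = 172/11
1 + 1/(172/11) = 1 + 11/172 = 183/172
1 + 1/(183/172) = 1 + 172/183 = 355/183
1 + 1/(355/183) = 1 + 183/355 = 538/355

538/355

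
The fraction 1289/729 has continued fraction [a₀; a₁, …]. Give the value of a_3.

Apply division with remainder until the remainder is 0:
1289 = 1·729 + 560, so a_0 = 1
729 = 1·560 + 169, so a_1 = 1
560 = 3·169 + 53, so a_2 = 3
169 = 3·53 + 10, so a_3 = 3

3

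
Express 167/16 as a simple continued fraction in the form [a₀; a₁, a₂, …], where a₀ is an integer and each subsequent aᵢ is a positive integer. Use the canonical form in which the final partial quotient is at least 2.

[10; 2, 3, 2]

Repeatedly divide and take the remainder:
167 ÷ 16 → quotient 10, remainder 7
16 ÷ 7 → quotient 2, remainder 2
7 ÷ 2 → quotient 3, remainder 1
2 ÷ 1 → quotient 2, remainder 0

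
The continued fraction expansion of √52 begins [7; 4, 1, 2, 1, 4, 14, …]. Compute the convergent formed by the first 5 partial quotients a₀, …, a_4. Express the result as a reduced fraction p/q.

Build up convergents one term at a time:
a_0 = 7: 7/1
a_1 = 4: 29/4
a_2 = 1: 36/5
a_3 = 2: 101/14
a_4 = 1: 137/19

137/19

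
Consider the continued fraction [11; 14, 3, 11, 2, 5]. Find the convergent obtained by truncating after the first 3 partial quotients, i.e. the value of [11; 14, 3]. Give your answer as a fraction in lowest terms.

476/43

Build up convergents one term at a time:
a_0 = 11: 11/1
a_1 = 14: 155/14
a_2 = 3: 476/43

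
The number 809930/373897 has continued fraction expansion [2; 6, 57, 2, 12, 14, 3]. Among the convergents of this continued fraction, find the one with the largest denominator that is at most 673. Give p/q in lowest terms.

743/343

List convergents until the denominator exceeds the bound:
a_0 = 2: 2/1  (≤ bound)
a_1 = 6: 13/6  (≤ bound)
a_2 = 57: 743/343  (≤ bound)
a_3 = 2: 1499/692  (> 673, stop)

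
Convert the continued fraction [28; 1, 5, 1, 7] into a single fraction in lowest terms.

1587/55

Build up convergents one term at a time:
a_0 = 28: 28/1
a_1 = 1: 29/1
a_2 = 5: 173/6
a_3 = 1: 202/7
a_4 = 7: 1587/55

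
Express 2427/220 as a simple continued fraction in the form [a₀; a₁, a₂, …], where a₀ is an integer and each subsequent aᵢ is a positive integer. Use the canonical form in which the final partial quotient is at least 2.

Run the Euclidean algorithm, recording each quotient:
2427 ÷ 220 → quotient 11, remainder 7
220 ÷ 7 → quotient 31, remainder 3
7 ÷ 3 → quotient 2, remainder 1
3 ÷ 1 → quotient 3, remainder 0

[11; 31, 2, 3]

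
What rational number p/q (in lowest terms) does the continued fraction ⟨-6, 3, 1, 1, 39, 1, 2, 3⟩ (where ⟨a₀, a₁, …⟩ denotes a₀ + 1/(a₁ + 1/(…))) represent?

a_0 = -6: -6/1
a_1 = 3: -17/3
a_2 = 1: -23/4
a_3 = 1: -40/7
a_4 = 39: -1583/277
a_5 = 1: -1623/284
a_6 = 2: -4829/845
a_7 = 3: -16110/2819

-16110/2819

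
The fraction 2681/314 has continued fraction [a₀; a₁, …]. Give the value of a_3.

Apply division with remainder until the remainder is 0:
2681 ÷ 314 → quotient 8, remainder 169
314 ÷ 169 → quotient 1, remainder 145
169 ÷ 145 → quotient 1, remainder 24
145 ÷ 24 → quotient 6, remainder 1

6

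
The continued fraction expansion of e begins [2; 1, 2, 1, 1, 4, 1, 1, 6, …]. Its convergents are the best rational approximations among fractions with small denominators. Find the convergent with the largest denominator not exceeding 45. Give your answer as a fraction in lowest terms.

106/39

List convergents until the denominator exceeds the bound:
a_0 = 2: 2/1  (≤ bound)
a_1 = 1: 3/1  (≤ bound)
a_2 = 2: 8/3  (≤ bound)
a_3 = 1: 11/4  (≤ bound)
a_4 = 1: 19/7  (≤ bound)
a_5 = 4: 87/32  (≤ bound)
a_6 = 1: 106/39  (≤ bound)
a_7 = 1: 193/71  (> 45, stop)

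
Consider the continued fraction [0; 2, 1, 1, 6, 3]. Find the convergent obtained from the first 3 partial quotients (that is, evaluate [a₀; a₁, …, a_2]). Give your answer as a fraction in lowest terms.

Work from the innermost term outward:
Start with 1.
2 + 1/(1/1) = 2 + 1/1 = 3/1
0 + 1/(3/1) = 0 + 1/3 = 1/3

1/3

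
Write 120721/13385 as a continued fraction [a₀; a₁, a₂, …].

[9; 52, 3, 1, 1, 36]

120721 ÷ 13385 → quotient 9, remainder 256
13385 ÷ 256 → quotient 52, remainder 73
256 ÷ 73 → quotient 3, remainder 37
73 ÷ 37 → quotient 1, remainder 36
37 ÷ 36 → quotient 1, remainder 1
36 ÷ 1 → quotient 36, remainder 0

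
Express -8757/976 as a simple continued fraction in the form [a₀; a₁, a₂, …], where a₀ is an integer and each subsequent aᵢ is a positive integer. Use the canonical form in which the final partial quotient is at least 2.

-8757 = -9·976 + 27, so a_0 = -9
976 = 36·27 + 4, so a_1 = 36
27 = 6·4 + 3, so a_2 = 6
4 = 1·3 + 1, so a_3 = 1
3 = 3·1 + 0, so a_4 = 3

[-9; 36, 6, 1, 3]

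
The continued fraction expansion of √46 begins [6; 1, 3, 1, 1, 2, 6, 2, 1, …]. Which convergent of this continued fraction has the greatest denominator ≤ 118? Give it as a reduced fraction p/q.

List convergents until the denominator exceeds the bound:
a_0 = 6: 6/1  (≤ bound)
a_1 = 1: 7/1  (≤ bound)
a_2 = 3: 27/4  (≤ bound)
a_3 = 1: 34/5  (≤ bound)
a_4 = 1: 61/9  (≤ bound)
a_5 = 2: 156/23  (≤ bound)
a_6 = 6: 997/147  (> 118, stop)

156/23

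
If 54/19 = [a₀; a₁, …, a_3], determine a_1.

1

⌊54/19⌋ = 2, remainder 16
⌊19/16⌋ = 1, remainder 3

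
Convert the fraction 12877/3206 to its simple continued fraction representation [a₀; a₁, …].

12877 ÷ 3206 → quotient 4, remainder 53
3206 ÷ 53 → quotient 60, remainder 26
53 ÷ 26 → quotient 2, remainder 1
26 ÷ 1 → quotient 26, remainder 0

[4; 60, 2, 26]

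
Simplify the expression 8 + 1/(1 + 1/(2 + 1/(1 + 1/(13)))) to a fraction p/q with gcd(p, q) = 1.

a_0 = 8: 8/1
a_1 = 1: 9/1
a_2 = 2: 26/3
a_3 = 1: 35/4
a_4 = 13: 481/55

481/55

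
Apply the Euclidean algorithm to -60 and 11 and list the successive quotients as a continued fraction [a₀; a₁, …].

[-6; 1, 1, 5]

-60 = -6·11 + 6, so a_0 = -6
11 = 1·6 + 5, so a_1 = 1
6 = 1·5 + 1, so a_2 = 1
5 = 5·1 + 0, so a_3 = 5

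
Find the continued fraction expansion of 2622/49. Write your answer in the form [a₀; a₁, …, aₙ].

[53; 1, 1, 24]

Apply division with remainder until the remainder is 0:
2622 ÷ 49 → quotient 53, remainder 25
49 ÷ 25 → quotient 1, remainder 24
25 ÷ 24 → quotient 1, remainder 1
24 ÷ 1 → quotient 24, remainder 0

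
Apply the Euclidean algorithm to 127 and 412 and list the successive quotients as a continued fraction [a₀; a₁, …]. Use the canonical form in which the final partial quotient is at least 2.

[0; 3, 4, 10, 3]

127 = 0·412 + 127, so a_0 = 0
412 = 3·127 + 31, so a_1 = 3
127 = 4·31 + 3, so a_2 = 4
31 = 10·3 + 1, so a_3 = 10
3 = 3·1 + 0, so a_4 = 3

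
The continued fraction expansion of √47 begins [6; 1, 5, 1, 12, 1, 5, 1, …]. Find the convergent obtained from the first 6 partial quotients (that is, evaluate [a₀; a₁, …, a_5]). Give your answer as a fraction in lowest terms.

665/97

Start with 1.
12 + 1/(1/1) = 12 + 1/1 = 13/1
1 + 1/(13/1) = 1 + 1/13 = 14/13
5 + 1/(14/13) = 5 + 13/14 = 83/14
1 + 1/(83/14) = 1 + 14/83 = 97/83
6 + 1/(97/83) = 6 + 83/97 = 665/97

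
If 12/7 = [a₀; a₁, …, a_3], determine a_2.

12 = 1·7 + 5, so a_0 = 1
7 = 1·5 + 2, so a_1 = 1
5 = 2·2 + 1, so a_2 = 2

2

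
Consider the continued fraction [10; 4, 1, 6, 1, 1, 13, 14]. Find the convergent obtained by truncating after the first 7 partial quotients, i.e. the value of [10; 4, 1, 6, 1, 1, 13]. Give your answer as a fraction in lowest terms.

Use the convergent recurrence hₖ = aₖ·hₖ₋₁ + hₖ₋₂ (and likewise for the denominators kₖ):
a_0 = 10: 10/1
a_1 = 4: 41/4
a_2 = 1: 51/5
a_3 = 6: 347/34
a_4 = 1: 398/39
a_5 = 1: 745/73
a_6 = 13: 10083/988

10083/988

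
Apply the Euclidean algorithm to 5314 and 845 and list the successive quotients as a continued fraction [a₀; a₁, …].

[6; 3, 2, 6, 3, 1, 1, 2]

5314 ÷ 845 → quotient 6, remainder 244
845 ÷ 244 → quotient 3, remainder 113
244 ÷ 113 → quotient 2, remainder 18
113 ÷ 18 → quotient 6, remainder 5
18 ÷ 5 → quotient 3, remainder 3
5 ÷ 3 → quotient 1, remainder 2
3 ÷ 2 → quotient 1, remainder 1
2 ÷ 1 → quotient 2, remainder 0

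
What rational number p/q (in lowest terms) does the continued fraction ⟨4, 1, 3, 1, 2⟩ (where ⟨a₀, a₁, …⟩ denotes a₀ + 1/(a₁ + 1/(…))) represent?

Compute successive convergents:
a_0 = 4: 4/1
a_1 = 1: 5/1
a_2 = 3: 19/4
a_3 = 1: 24/5
a_4 = 2: 67/14

67/14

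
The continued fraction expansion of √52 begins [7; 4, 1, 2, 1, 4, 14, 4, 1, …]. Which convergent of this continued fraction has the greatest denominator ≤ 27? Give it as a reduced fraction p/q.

137/19

a_0 = 7: 7/1  (≤ bound)
a_1 = 4: 29/4  (≤ bound)
a_2 = 1: 36/5  (≤ bound)
a_3 = 2: 101/14  (≤ bound)
a_4 = 1: 137/19  (≤ bound)
a_5 = 4: 649/90  (> 27, stop)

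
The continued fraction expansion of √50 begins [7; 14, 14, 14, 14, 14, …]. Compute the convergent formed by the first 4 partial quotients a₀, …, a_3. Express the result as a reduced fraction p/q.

19601/2772

a_0 = 7: 7/1
a_1 = 14: 99/14
a_2 = 14: 1393/197
a_3 = 14: 19601/2772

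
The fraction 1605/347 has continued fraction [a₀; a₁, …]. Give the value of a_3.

1

Repeatedly divide and take the remainder:
1605 = 4·347 + 217, so a_0 = 4
347 = 1·217 + 130, so a_1 = 1
217 = 1·130 + 87, so a_2 = 1
130 = 1·87 + 43, so a_3 = 1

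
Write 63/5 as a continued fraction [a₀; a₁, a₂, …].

[12; 1, 1, 2]

⌊63/5⌋ = 12, remainder 3
⌊5/3⌋ = 1, remainder 2
⌊3/2⌋ = 1, remainder 1
⌊2/1⌋ = 2, remainder 0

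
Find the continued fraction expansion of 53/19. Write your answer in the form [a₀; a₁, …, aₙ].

[2; 1, 3, 1, 3]

53 = 2·19 + 15, so a_0 = 2
19 = 1·15 + 4, so a_1 = 1
15 = 3·4 + 3, so a_2 = 3
4 = 1·3 + 1, so a_3 = 1
3 = 3·1 + 0, so a_4 = 3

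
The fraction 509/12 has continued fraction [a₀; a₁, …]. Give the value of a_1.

509 = 42·12 + 5, so a_0 = 42
12 = 2·5 + 2, so a_1 = 2

2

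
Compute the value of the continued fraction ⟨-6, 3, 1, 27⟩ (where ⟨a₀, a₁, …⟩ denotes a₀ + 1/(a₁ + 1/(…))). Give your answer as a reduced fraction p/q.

Starting at the tail and folding back:
Start with 27.
1 + 1/(27/1) = 1 + 1/27 = 28/27
3 + 1/(28/27) = 3 + 27/28 = 111/28
-6 + 1/(111/28) = -6 + 28/111 = -638/111

-638/111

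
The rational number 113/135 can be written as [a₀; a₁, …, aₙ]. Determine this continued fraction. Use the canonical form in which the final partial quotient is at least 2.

113 = 0·135 + 113, so a_0 = 0
135 = 1·113 + 22, so a_1 = 1
113 = 5·22 + 3, so a_2 = 5
22 = 7·3 + 1, so a_3 = 7
3 = 3·1 + 0, so a_4 = 3

[0; 1, 5, 7, 3]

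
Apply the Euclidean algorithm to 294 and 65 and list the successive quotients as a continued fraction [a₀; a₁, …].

[4; 1, 1, 10, 3]

Apply division with remainder until the remainder is 0:
294 = 4·65 + 34, so a_0 = 4
65 = 1·34 + 31, so a_1 = 1
34 = 1·31 + 3, so a_2 = 1
31 = 10·3 + 1, so a_3 = 10
3 = 3·1 + 0, so a_4 = 3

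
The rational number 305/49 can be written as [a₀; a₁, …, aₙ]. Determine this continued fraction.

⌊305/49⌋ = 6, remainder 11
⌊49/11⌋ = 4, remainder 5
⌊11/5⌋ = 2, remainder 1
⌊5/1⌋ = 5, remainder 0

[6; 4, 2, 5]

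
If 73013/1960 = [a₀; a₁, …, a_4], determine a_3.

Run the Euclidean algorithm, recording each quotient:
73013 = 37·1960 + 493, so a_0 = 37
1960 = 3·493 + 481, so a_1 = 3
493 = 1·481 + 12, so a_2 = 1
481 = 40·12 + 1, so a_3 = 40

40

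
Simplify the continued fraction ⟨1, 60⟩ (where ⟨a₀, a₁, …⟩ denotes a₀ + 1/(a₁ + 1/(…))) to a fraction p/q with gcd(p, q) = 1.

61/60

Start with 60.
1 + 1/(60/1) = 1 + 1/60 = 61/60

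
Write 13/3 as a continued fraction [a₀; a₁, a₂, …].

[4; 3]

Run the Euclidean algorithm, recording each quotient:
13 = 4·3 + 1, so a_0 = 4
3 = 3·1 + 0, so a_1 = 3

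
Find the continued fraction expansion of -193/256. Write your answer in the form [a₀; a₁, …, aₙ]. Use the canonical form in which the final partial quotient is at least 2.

-193 = -1·256 + 63, so a_0 = -1
256 = 4·63 + 4, so a_1 = 4
63 = 15·4 + 3, so a_2 = 15
4 = 1·3 + 1, so a_3 = 1
3 = 3·1 + 0, so a_4 = 3

[-1; 4, 15, 1, 3]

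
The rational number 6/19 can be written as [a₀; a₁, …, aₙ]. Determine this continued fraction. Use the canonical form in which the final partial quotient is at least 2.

6 ÷ 19 → quotient 0, remainder 6
19 ÷ 6 → quotient 3, remainder 1
6 ÷ 1 → quotient 6, remainder 0

[0; 3, 6]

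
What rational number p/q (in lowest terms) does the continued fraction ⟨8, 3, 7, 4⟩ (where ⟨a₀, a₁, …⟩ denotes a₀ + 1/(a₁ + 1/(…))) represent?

757/91

a_0 = 8: 8/1
a_1 = 3: 25/3
a_2 = 7: 183/22
a_3 = 4: 757/91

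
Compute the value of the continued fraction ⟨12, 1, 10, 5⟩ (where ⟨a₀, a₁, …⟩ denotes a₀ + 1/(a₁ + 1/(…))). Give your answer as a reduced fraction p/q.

723/56

Collapse the nested fraction from the inside out:
Start with 5.
10 + 1/(5/1) = 10 + 1/5 = 51/5
1 + 1/(51/5) = 1 + 5/51 = 56/51
12 + 1/(56/51) = 12 + 51/56 = 723/56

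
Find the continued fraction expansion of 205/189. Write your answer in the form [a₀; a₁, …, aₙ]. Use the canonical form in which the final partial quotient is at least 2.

[1; 11, 1, 4, 3]

⌊205/189⌋ = 1, remainder 16
⌊189/16⌋ = 11, remainder 13
⌊16/13⌋ = 1, remainder 3
⌊13/3⌋ = 4, remainder 1
⌊3/1⌋ = 3, remainder 0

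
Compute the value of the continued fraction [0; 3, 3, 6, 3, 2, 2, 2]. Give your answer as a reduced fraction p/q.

a_0 = 0: 0/1
a_1 = 3: 1/3
a_2 = 3: 3/10
a_3 = 6: 19/63
a_4 = 3: 60/199
a_5 = 2: 139/461
a_6 = 2: 338/1121
a_7 = 2: 815/2703

815/2703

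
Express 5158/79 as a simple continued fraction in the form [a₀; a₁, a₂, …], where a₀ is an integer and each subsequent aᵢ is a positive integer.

5158 = 65·79 + 23, so a_0 = 65
79 = 3·23 + 10, so a_1 = 3
23 = 2·10 + 3, so a_2 = 2
10 = 3·3 + 1, so a_3 = 3
3 = 3·1 + 0, so a_4 = 3

[65; 3, 2, 3, 3]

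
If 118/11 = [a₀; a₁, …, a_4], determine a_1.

Apply division with remainder until the remainder is 0:
118 ÷ 11 → quotient 10, remainder 8
11 ÷ 8 → quotient 1, remainder 3

1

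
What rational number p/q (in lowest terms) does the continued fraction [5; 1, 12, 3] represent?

237/40

Collapse the nested fraction from the inside out:
Start with 3.
12 + 1/(3/1) = 12 + 1/3 = 37/3
1 + 1/(37/3) = 1 + 3/37 = 40/37
5 + 1/(40/37) = 5 + 37/40 = 237/40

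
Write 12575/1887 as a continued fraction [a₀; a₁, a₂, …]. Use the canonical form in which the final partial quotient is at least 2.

⌊12575/1887⌋ = 6, remainder 1253
⌊1887/1253⌋ = 1, remainder 634
⌊1253/634⌋ = 1, remainder 619
⌊634/619⌋ = 1, remainder 15
⌊619/15⌋ = 41, remainder 4
⌊15/4⌋ = 3, remainder 3
⌊4/3⌋ = 1, remainder 1
⌊3/1⌋ = 3, remainder 0

[6; 1, 1, 1, 41, 3, 1, 3]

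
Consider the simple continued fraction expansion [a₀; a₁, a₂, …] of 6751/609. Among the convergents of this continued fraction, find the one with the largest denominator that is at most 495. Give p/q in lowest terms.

909/82

a_0 = 11: 11/1  (≤ bound)
a_1 = 11: 122/11  (≤ bound)
a_2 = 1: 133/12  (≤ bound)
a_3 = 2: 388/35  (≤ bound)
a_4 = 2: 909/82  (≤ bound)
a_5 = 7: 6751/609  (> 495, stop)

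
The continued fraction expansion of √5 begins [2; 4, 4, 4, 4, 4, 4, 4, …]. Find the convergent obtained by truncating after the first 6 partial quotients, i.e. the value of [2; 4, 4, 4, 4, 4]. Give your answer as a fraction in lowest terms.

Build up convergents one term at a time:
a_0 = 2: 2/1
a_1 = 4: 9/4
a_2 = 4: 38/17
a_3 = 4: 161/72
a_4 = 4: 682/305
a_5 = 4: 2889/1292

2889/1292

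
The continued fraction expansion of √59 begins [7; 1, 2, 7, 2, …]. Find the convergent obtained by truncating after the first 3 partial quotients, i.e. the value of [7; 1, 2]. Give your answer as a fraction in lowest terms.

Start with 2.
1 + 1/(2/1) = 1 + 1/2 = 3/2
7 + 1/(3/2) = 7 + 2/3 = 23/3

23/3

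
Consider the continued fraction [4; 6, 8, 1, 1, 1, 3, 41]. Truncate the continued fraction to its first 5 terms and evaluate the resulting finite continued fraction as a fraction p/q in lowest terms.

433/104

Start with 1.
1 + 1/(1/1) = 1 + 1/1 = 2/1
8 + 1/(2/1) = 8 + 1/2 = 17/2
6 + 1/(17/2) = 6 + 2/17 = 104/17
4 + 1/(104/17) = 4 + 17/104 = 433/104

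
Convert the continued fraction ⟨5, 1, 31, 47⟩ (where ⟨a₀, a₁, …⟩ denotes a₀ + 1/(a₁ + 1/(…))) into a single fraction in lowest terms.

Collapse the nested fraction from the inside out:
Start with 47.
31 + 1/(47/1) = 31 + 1/47 = 1458/47
1 + 1/(1458/47) = 1 + 47/1458 = 1505/1458
5 + 1/(1505/1458) = 5 + 1458/1505 = 8983/1505

8983/1505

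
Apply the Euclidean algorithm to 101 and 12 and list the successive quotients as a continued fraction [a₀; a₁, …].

101 = 8·12 + 5, so a_0 = 8
12 = 2·5 + 2, so a_1 = 2
5 = 2·2 + 1, so a_2 = 2
2 = 2·1 + 0, so a_3 = 2

[8; 2, 2, 2]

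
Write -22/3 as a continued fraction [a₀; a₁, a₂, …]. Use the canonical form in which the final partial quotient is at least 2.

-22 = -8·3 + 2, so a_0 = -8
3 = 1·2 + 1, so a_1 = 1
2 = 2·1 + 0, so a_2 = 2

[-8; 1, 2]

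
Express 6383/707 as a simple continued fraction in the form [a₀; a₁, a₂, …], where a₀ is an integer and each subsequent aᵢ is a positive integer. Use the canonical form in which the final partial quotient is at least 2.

[9; 35, 2, 1, 6]

Run the Euclidean algorithm, recording each quotient:
6383 = 9·707 + 20, so a_0 = 9
707 = 35·20 + 7, so a_1 = 35
20 = 2·7 + 6, so a_2 = 2
7 = 1·6 + 1, so a_3 = 1
6 = 6·1 + 0, so a_4 = 6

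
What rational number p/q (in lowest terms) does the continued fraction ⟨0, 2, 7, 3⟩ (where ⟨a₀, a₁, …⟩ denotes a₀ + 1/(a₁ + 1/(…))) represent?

22/47

Start with 3.
7 + 1/(3/1) = 7 + 1/3 = 22/3
2 + 1/(22/3) = 2 + 3/22 = 47/22
0 + 1/(47/22) = 0 + 22/47 = 22/47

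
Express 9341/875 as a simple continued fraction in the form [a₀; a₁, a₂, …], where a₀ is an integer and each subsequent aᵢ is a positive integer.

Repeatedly divide and take the remainder:
9341 = 10·875 + 591, so a_0 = 10
875 = 1·591 + 284, so a_1 = 1
591 = 2·284 + 23, so a_2 = 2
284 = 12·23 + 8, so a_3 = 12
23 = 2·8 + 7, so a_4 = 2
8 = 1·7 + 1, so a_5 = 1
7 = 7·1 + 0, so a_6 = 7

[10; 1, 2, 12, 2, 1, 7]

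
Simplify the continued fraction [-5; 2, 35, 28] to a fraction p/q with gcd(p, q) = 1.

Use the convergent recurrence hₖ = aₖ·hₖ₋₁ + hₖ₋₂ (and likewise for the denominators kₖ):
a_0 = -5: -5/1
a_1 = 2: -9/2
a_2 = 35: -320/71
a_3 = 28: -8969/1990

-8969/1990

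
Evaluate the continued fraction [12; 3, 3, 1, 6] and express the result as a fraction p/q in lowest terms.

1083/88

Use the convergent recurrence hₖ = aₖ·hₖ₋₁ + hₖ₋₂ (and likewise for the denominators kₖ):
a_0 = 12: 12/1
a_1 = 3: 37/3
a_2 = 3: 123/10
a_3 = 1: 160/13
a_4 = 6: 1083/88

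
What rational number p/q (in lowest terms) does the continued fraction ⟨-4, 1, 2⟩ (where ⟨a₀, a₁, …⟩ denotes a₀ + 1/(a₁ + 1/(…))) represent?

-10/3

Build up convergents one term at a time:
a_0 = -4: -4/1
a_1 = 1: -3/1
a_2 = 2: -10/3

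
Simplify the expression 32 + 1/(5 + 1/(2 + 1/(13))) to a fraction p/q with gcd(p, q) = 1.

Build up convergents one term at a time:
a_0 = 32: 32/1
a_1 = 5: 161/5
a_2 = 2: 354/11
a_3 = 13: 4763/148

4763/148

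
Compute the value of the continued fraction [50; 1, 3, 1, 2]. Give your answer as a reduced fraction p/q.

a_0 = 50: 50/1
a_1 = 1: 51/1
a_2 = 3: 203/4
a_3 = 1: 254/5
a_4 = 2: 711/14

711/14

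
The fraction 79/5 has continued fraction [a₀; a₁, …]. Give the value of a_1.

1

Apply division with remainder until the remainder is 0:
⌊79/5⌋ = 15, remainder 4
⌊5/4⌋ = 1, remainder 1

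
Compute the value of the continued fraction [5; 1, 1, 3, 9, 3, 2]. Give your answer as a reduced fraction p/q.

2612/469

a_0 = 5: 5/1
a_1 = 1: 6/1
a_2 = 1: 11/2
a_3 = 3: 39/7
a_4 = 9: 362/65
a_5 = 3: 1125/202
a_6 = 2: 2612/469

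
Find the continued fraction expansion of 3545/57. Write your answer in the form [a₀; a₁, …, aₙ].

[62; 5, 5, 2]

3545 ÷ 57 → quotient 62, remainder 11
57 ÷ 11 → quotient 5, remainder 2
11 ÷ 2 → quotient 5, remainder 1
2 ÷ 1 → quotient 2, remainder 0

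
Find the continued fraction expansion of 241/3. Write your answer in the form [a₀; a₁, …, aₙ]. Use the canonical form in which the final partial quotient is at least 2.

Run the Euclidean algorithm, recording each quotient:
241 ÷ 3 → quotient 80, remainder 1
3 ÷ 1 → quotient 3, remainder 0

[80; 3]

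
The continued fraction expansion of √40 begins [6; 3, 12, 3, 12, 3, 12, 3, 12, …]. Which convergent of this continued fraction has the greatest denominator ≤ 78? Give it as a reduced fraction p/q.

a_0 = 6: 6/1  (≤ bound)
a_1 = 3: 19/3  (≤ bound)
a_2 = 12: 234/37  (≤ bound)
a_3 = 3: 721/114  (> 78, stop)

234/37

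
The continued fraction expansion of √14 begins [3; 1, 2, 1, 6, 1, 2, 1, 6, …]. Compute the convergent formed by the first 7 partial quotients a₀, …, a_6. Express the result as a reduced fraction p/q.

333/89

Start with 2.
1 + 1/(2/1) = 1 + 1/2 = 3/2
6 + 1/(3/2) = 6 + 2/3 = 20/3
1 + 1/(20/3) = 1 + 3/20 = 23/20
2 + 1/(23/20) = 2 + 20/23 = 66/23
1 + 1/(66/23) = 1 + 23/66 = 89/66
3 + 1/(89/66) = 3 + 66/89 = 333/89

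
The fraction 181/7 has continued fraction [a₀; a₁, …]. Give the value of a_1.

1

Run the Euclidean algorithm, recording each quotient:
⌊181/7⌋ = 25, remainder 6
⌊7/6⌋ = 1, remainder 1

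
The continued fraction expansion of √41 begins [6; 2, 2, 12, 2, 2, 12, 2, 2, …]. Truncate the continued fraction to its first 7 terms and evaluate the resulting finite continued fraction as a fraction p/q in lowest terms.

Start with 12.
2 + 1/(12/1) = 2 + 1/12 = 25/12
2 + 1/(25/12) = 2 + 12/25 = 62/25
12 + 1/(62/25) = 12 + 25/62 = 769/62
2 + 1/(769/62) = 2 + 62/769 = 1600/769
2 + 1/(1600/769) = 2 + 769/1600 = 3969/1600
6 + 1/(3969/1600) = 6 + 1600/3969 = 25414/3969

25414/3969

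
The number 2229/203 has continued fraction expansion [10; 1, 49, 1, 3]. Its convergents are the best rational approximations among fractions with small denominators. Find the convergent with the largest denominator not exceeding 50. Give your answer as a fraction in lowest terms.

a_0 = 10: 10/1  (≤ bound)
a_1 = 1: 11/1  (≤ bound)
a_2 = 49: 549/50  (≤ bound)
a_3 = 1: 560/51  (> 50, stop)

549/50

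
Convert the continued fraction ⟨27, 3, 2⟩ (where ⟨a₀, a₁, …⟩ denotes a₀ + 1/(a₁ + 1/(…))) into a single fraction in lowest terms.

191/7

Start with 2.
3 + 1/(2/1) = 3 + 1/2 = 7/2
27 + 1/(7/2) = 27 + 2/7 = 191/7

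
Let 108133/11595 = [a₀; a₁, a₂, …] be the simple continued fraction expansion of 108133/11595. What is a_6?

108133 ÷ 11595 → quotient 9, remainder 3778
11595 ÷ 3778 → quotient 3, remainder 261
3778 ÷ 261 → quotient 14, remainder 124
261 ÷ 124 → quotient 2, remainder 13
124 ÷ 13 → quotient 9, remainder 7
13 ÷ 7 → quotient 1, remainder 6
7 ÷ 6 → quotient 1, remainder 1

1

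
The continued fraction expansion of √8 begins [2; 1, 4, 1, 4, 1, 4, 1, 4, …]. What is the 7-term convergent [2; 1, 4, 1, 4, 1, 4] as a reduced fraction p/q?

Build up convergents one term at a time:
a_0 = 2: 2/1
a_1 = 1: 3/1
a_2 = 4: 14/5
a_3 = 1: 17/6
a_4 = 4: 82/29
a_5 = 1: 99/35
a_6 = 4: 478/169

478/169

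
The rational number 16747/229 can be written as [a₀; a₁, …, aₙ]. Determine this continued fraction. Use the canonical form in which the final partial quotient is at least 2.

Run the Euclidean algorithm, recording each quotient:
⌊16747/229⌋ = 73, remainder 30
⌊229/30⌋ = 7, remainder 19
⌊30/19⌋ = 1, remainder 11
⌊19/11⌋ = 1, remainder 8
⌊11/8⌋ = 1, remainder 3
⌊8/3⌋ = 2, remainder 2
⌊3/2⌋ = 1, remainder 1
⌊2/1⌋ = 2, remainder 0

[73; 7, 1, 1, 1, 2, 1, 2]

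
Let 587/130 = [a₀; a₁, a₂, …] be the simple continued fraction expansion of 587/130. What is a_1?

⌊587/130⌋ = 4, remainder 67
⌊130/67⌋ = 1, remainder 63

1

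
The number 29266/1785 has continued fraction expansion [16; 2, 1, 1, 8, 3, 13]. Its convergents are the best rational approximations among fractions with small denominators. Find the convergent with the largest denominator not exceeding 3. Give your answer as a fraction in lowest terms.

49/3

a_0 = 16: 16/1  (≤ bound)
a_1 = 2: 33/2  (≤ bound)
a_2 = 1: 49/3  (≤ bound)
a_3 = 1: 82/5  (> 3, stop)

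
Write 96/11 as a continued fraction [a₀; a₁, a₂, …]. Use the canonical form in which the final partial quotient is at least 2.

96 = 8·11 + 8, so a_0 = 8
11 = 1·8 + 3, so a_1 = 1
8 = 2·3 + 2, so a_2 = 2
3 = 1·2 + 1, so a_3 = 1
2 = 2·1 + 0, so a_4 = 2

[8; 1, 2, 1, 2]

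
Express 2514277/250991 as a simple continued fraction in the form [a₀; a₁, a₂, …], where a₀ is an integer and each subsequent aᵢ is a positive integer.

Apply division with remainder until the remainder is 0:
⌊2514277/250991⌋ = 10, remainder 4367
⌊250991/4367⌋ = 57, remainder 2072
⌊4367/2072⌋ = 2, remainder 223
⌊2072/223⌋ = 9, remainder 65
⌊223/65⌋ = 3, remainder 28
⌊65/28⌋ = 2, remainder 9
⌊28/9⌋ = 3, remainder 1
⌊9/1⌋ = 9, remainder 0

[10; 57, 2, 9, 3, 2, 3, 9]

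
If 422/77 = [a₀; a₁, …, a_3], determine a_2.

422 = 5·77 + 37, so a_0 = 5
77 = 2·37 + 3, so a_1 = 2
37 = 12·3 + 1, so a_2 = 12

12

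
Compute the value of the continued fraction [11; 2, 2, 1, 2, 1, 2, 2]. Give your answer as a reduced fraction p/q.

a_0 = 11: 11/1
a_1 = 2: 23/2
a_2 = 2: 57/5
a_3 = 1: 80/7
a_4 = 2: 217/19
a_5 = 1: 297/26
a_6 = 2: 811/71
a_7 = 2: 1919/168

1919/168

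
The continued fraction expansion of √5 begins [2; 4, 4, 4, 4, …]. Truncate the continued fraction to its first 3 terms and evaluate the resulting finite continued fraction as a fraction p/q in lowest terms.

Start with 4.
4 + 1/(4/1) = 4 + 1/4 = 17/4
2 + 1/(17/4) = 2 + 4/17 = 38/17

38/17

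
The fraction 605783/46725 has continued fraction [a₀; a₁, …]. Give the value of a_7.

28

605783 = 12·46725 + 45083, so a_0 = 12
46725 = 1·45083 + 1642, so a_1 = 1
45083 = 27·1642 + 749, so a_2 = 27
1642 = 2·749 + 144, so a_3 = 2
749 = 5·144 + 29, so a_4 = 5
144 = 4·29 + 28, so a_5 = 4
29 = 1·28 + 1, so a_6 = 1
28 = 28·1 + 0, so a_7 = 28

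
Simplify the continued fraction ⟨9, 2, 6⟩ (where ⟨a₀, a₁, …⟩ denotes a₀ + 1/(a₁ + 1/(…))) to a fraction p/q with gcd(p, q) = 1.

123/13

Start with 6.
2 + 1/(6/1) = 2 + 1/6 = 13/6
9 + 1/(13/6) = 9 + 6/13 = 123/13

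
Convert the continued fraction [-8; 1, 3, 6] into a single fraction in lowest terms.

-181/25

Start with 6.
3 + 1/(6/1) = 3 + 1/6 = 19/6
1 + 1/(19/6) = 1 + 6/19 = 25/19
-8 + 1/(25/19) = -8 + 19/25 = -181/25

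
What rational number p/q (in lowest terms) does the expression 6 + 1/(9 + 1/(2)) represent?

a_0 = 6: 6/1
a_1 = 9: 55/9
a_2 = 2: 116/19

116/19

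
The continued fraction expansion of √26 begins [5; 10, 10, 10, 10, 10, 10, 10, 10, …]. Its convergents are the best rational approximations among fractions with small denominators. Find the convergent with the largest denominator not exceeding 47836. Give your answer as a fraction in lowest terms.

a_0 = 5: 5/1  (≤ bound)
a_1 = 10: 51/10  (≤ bound)
a_2 = 10: 515/101  (≤ bound)
a_3 = 10: 5201/1020  (≤ bound)
a_4 = 10: 52525/10301  (≤ bound)
a_5 = 10: 530451/104030  (> 47836, stop)

52525/10301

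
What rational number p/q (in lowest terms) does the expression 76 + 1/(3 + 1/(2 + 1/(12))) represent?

Start with 12.
2 + 1/(12/1) = 2 + 1/12 = 25/12
3 + 1/(25/12) = 3 + 12/25 = 87/25
76 + 1/(87/25) = 76 + 25/87 = 6637/87

6637/87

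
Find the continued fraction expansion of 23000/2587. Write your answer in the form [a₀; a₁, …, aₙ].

[8; 1, 8, 7, 13, 3]

23000 ÷ 2587 → quotient 8, remainder 2304
2587 ÷ 2304 → quotient 1, remainder 283
2304 ÷ 283 → quotient 8, remainder 40
283 ÷ 40 → quotient 7, remainder 3
40 ÷ 3 → quotient 13, remainder 1
3 ÷ 1 → quotient 3, remainder 0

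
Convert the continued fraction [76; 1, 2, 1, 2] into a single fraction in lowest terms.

844/11

a_0 = 76: 76/1
a_1 = 1: 77/1
a_2 = 2: 230/3
a_3 = 1: 307/4
a_4 = 2: 844/11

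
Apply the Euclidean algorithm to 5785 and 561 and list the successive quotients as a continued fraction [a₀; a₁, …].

⌊5785/561⌋ = 10, remainder 175
⌊561/175⌋ = 3, remainder 36
⌊175/36⌋ = 4, remainder 31
⌊36/31⌋ = 1, remainder 5
⌊31/5⌋ = 6, remainder 1
⌊5/1⌋ = 5, remainder 0

[10; 3, 4, 1, 6, 5]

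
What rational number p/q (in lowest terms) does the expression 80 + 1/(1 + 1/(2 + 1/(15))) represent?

Build up convergents one term at a time:
a_0 = 80: 80/1
a_1 = 1: 81/1
a_2 = 2: 242/3
a_3 = 15: 3711/46

3711/46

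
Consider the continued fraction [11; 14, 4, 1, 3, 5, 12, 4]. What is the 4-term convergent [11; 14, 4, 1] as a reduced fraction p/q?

Build up convergents one term at a time:
a_0 = 11: 11/1
a_1 = 14: 155/14
a_2 = 4: 631/57
a_3 = 1: 786/71

786/71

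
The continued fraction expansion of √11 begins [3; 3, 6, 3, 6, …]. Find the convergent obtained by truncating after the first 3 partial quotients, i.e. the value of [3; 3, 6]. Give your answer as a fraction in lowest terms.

Compute successive convergents:
a_0 = 3: 3/1
a_1 = 3: 10/3
a_2 = 6: 63/19

63/19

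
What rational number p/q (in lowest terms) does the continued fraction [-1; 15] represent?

Collapse the nested fraction from the inside out:
Start with 15.
-1 + 1/(15/1) = -1 + 1/15 = -14/15

-14/15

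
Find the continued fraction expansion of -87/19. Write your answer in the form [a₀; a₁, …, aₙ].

[-5; 2, 2, 1, 2]

⌊-87/19⌋ = -5, remainder 8
⌊19/8⌋ = 2, remainder 3
⌊8/3⌋ = 2, remainder 2
⌊3/2⌋ = 1, remainder 1
⌊2/1⌋ = 2, remainder 0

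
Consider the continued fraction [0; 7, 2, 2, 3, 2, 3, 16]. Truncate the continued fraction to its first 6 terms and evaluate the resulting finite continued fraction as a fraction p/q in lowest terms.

39/289

Compute successive convergents:
a_0 = 0: 0/1
a_1 = 7: 1/7
a_2 = 2: 2/15
a_3 = 2: 5/37
a_4 = 3: 17/126
a_5 = 2: 39/289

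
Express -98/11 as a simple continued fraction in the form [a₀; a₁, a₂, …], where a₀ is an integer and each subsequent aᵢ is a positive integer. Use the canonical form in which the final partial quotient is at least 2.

⌊-98/11⌋ = -9, remainder 1
⌊11/1⌋ = 11, remainder 0

[-9; 11]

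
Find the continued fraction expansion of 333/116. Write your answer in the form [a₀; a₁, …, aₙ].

Repeatedly divide and take the remainder:
⌊333/116⌋ = 2, remainder 101
⌊116/101⌋ = 1, remainder 15
⌊101/15⌋ = 6, remainder 11
⌊15/11⌋ = 1, remainder 4
⌊11/4⌋ = 2, remainder 3
⌊4/3⌋ = 1, remainder 1
⌊3/1⌋ = 3, remainder 0

[2; 1, 6, 1, 2, 1, 3]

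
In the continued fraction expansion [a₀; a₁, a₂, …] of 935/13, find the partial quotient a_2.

12

Run the Euclidean algorithm, recording each quotient:
935 = 71·13 + 12, so a_0 = 71
13 = 1·12 + 1, so a_1 = 1
12 = 12·1 + 0, so a_2 = 12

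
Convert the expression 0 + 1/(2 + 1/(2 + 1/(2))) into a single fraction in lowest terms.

5/12

a_0 = 0: 0/1
a_1 = 2: 1/2
a_2 = 2: 2/5
a_3 = 2: 5/12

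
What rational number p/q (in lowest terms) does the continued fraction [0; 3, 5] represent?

Build up convergents one term at a time:
a_0 = 0: 0/1
a_1 = 3: 1/3
a_2 = 5: 5/16

5/16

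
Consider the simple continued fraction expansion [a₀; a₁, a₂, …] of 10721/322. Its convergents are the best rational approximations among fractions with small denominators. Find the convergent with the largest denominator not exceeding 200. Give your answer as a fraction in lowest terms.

2031/61

a_0 = 33: 33/1  (≤ bound)
a_1 = 3: 100/3  (≤ bound)
a_2 = 2: 233/7  (≤ bound)
a_3 = 1: 333/10  (≤ bound)
a_4 = 1: 566/17  (≤ bound)
a_5 = 3: 2031/61  (≤ bound)
a_6 = 5: 10721/322  (> 200, stop)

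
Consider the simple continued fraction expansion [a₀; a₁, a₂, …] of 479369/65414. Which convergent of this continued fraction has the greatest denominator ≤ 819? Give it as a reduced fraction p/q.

4309/588

a_0 = 7: 7/1  (≤ bound)
a_1 = 3: 22/3  (≤ bound)
a_2 = 21: 469/64  (≤ bound)
a_3 = 2: 960/131  (≤ bound)
a_4 = 4: 4309/588  (≤ bound)
a_5 = 2: 9578/1307  (> 819, stop)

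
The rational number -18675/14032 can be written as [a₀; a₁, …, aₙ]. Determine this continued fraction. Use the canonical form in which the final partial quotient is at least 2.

Repeatedly divide and take the remainder:
⌊-18675/14032⌋ = -2, remainder 9389
⌊14032/9389⌋ = 1, remainder 4643
⌊9389/4643⌋ = 2, remainder 103
⌊4643/103⌋ = 45, remainder 8
⌊103/8⌋ = 12, remainder 7
⌊8/7⌋ = 1, remainder 1
⌊7/1⌋ = 7, remainder 0

[-2; 1, 2, 45, 12, 1, 7]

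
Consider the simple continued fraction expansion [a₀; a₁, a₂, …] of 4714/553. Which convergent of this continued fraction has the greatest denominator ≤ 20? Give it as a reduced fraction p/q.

a_0 = 8: 8/1  (≤ bound)
a_1 = 1: 9/1  (≤ bound)
a_2 = 1: 17/2  (≤ bound)
a_3 = 9: 162/19  (≤ bound)
a_4 = 1: 179/21  (> 20, stop)

162/19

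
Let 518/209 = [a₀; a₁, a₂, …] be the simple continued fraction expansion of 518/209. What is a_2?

11

⌊518/209⌋ = 2, remainder 100
⌊209/100⌋ = 2, remainder 9
⌊100/9⌋ = 11, remainder 1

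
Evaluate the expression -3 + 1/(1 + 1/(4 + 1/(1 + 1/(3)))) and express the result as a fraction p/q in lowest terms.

Compute successive convergents:
a_0 = -3: -3/1
a_1 = 1: -2/1
a_2 = 4: -11/5
a_3 = 1: -13/6
a_4 = 3: -50/23

-50/23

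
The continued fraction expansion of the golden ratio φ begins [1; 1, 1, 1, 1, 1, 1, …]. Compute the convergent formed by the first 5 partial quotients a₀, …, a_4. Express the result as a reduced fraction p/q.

8/5

Compute successive convergents:
a_0 = 1: 1/1
a_1 = 1: 2/1
a_2 = 1: 3/2
a_3 = 1: 5/3
a_4 = 1: 8/5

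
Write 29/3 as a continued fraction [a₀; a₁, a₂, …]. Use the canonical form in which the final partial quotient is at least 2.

Apply division with remainder until the remainder is 0:
29 ÷ 3 → quotient 9, remainder 2
3 ÷ 2 → quotient 1, remainder 1
2 ÷ 1 → quotient 2, remainder 0

[9; 1, 2]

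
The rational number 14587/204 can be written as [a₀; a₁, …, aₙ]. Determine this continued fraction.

[71; 1, 1, 50, 2]

14587 ÷ 204 → quotient 71, remainder 103
204 ÷ 103 → quotient 1, remainder 101
103 ÷ 101 → quotient 1, remainder 2
101 ÷ 2 → quotient 50, remainder 1
2 ÷ 1 → quotient 2, remainder 0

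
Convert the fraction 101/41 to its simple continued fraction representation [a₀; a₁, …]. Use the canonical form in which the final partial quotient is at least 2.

[2; 2, 6, 3]

Apply division with remainder until the remainder is 0:
101 ÷ 41 → quotient 2, remainder 19
41 ÷ 19 → quotient 2, remainder 3
19 ÷ 3 → quotient 6, remainder 1
3 ÷ 1 → quotient 3, remainder 0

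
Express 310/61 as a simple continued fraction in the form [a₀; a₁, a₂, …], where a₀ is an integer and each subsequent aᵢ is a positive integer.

[5; 12, 5]

Repeatedly divide and take the remainder:
⌊310/61⌋ = 5, remainder 5
⌊61/5⌋ = 12, remainder 1
⌊5/1⌋ = 5, remainder 0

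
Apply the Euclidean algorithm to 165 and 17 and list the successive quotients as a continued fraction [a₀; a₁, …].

165 ÷ 17 → quotient 9, remainder 12
17 ÷ 12 → quotient 1, remainder 5
12 ÷ 5 → quotient 2, remainder 2
5 ÷ 2 → quotient 2, remainder 1
2 ÷ 1 → quotient 2, remainder 0

[9; 1, 2, 2, 2]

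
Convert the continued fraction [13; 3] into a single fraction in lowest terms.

a_0 = 13: 13/1
a_1 = 3: 40/3

40/3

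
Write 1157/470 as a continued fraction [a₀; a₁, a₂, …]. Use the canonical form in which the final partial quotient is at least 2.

1157 = 2·470 + 217, so a_0 = 2
470 = 2·217 + 36, so a_1 = 2
217 = 6·36 + 1, so a_2 = 6
36 = 36·1 + 0, so a_3 = 36

[2; 2, 6, 36]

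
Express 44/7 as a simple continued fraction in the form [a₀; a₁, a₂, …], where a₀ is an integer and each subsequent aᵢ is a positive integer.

[6; 3, 2]

44 ÷ 7 → quotient 6, remainder 2
7 ÷ 2 → quotient 3, remainder 1
2 ÷ 1 → quotient 2, remainder 0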